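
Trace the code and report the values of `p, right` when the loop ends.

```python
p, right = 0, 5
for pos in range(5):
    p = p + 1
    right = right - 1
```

Let's trace through this code step by step.

Initialize: p = 0
Initialize: right = 5
Entering loop: for pos in range(5):
After iteration 1: pos = 0, p = 1, right = 4
After iteration 2: pos = 1, p = 2, right = 3
After iteration 3: pos = 2, p = 3, right = 2
After iteration 4: pos = 3, p = 4, right = 1
After iteration 5: pos = 4, p = 5, right = 0
Loop ends.

Final answer: 5, 0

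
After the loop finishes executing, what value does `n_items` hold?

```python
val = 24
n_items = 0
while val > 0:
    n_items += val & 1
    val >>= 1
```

Let's trace through this code step by step.

Initialize: val = 24
Initialize: n_items = 0
Entering loop: while val > 0:
After iteration 1: val = 12, n_items = 0
After iteration 2: val = 6, n_items = 0
After iteration 3: val = 3, n_items = 0
After iteration 4: val = 1, n_items = 1
After iteration 5: val = 0, n_items = 2
Loop ends.

Final answer: 2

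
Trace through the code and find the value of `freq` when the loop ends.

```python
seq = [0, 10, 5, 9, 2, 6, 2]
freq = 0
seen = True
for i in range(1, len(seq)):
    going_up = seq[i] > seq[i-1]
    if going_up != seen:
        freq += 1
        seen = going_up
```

Let's trace through this code step by step.

Initialize: seq = [0, 10, 5, 9, 2, 6, 2]
Initialize: freq = 0
Initialize: seen = True
Entering loop: for i in range(1, len(seq)):
After iteration 1: i = 1, freq = 0, seen = True, going_up = True
After iteration 2: i = 2, freq = 1, seen = False, going_up = False
After iteration 3: i = 3, freq = 2, seen = True, going_up = True
After iteration 4: i = 4, freq = 3, seen = False, going_up = False
After iteration 5: i = 5, freq = 4, seen = True, going_up = True
After iteration 6: i = 6, freq = 5, seen = False, going_up = False
Loop ends.

Final answer: 5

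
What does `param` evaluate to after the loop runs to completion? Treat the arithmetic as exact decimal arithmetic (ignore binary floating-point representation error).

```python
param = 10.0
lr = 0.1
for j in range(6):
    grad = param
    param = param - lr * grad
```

Let's trace through this code step by step.

Initialize: param = 10.0
Initialize: lr = 0.1
Entering loop: for j in range(6):
After iteration 1: j = 0, param = 9.0, grad = 10.0
After iteration 2: j = 1, param = 8.1, grad = 9.0
After iteration 3: j = 2, param = 7.29, grad = 8.1
After iteration 4: j = 3, param = 6.561, grad = 7.29
After iteration 5: j = 4, param = 5.9049, grad = 6.561
After iteration 6: j = 5, param = 5.31441, grad = 5.9049
Loop ends.

Final answer: 5.31441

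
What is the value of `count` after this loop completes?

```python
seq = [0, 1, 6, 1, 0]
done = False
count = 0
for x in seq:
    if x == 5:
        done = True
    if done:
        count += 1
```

Let's trace through this code step by step.

Initialize: seq = [0, 1, 6, 1, 0]
Initialize: done = False
Initialize: count = 0
Entering loop: for x in seq:
After iteration 1: x = 0, count = 0
After iteration 2: x = 1, count = 0
After iteration 3: x = 6, count = 0
After iteration 4: x = 1, count = 0
After iteration 5: x = 0, count = 0
Loop ends.

Final answer: 0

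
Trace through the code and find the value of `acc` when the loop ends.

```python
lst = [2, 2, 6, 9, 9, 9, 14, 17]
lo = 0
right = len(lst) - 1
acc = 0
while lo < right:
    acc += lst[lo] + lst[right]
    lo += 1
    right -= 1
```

Let's trace through this code step by step.

Initialize: lst = [2, 2, 6, 9, 9, 9, 14, 17]
Initialize: lo = 0
Initialize: right = 7
Initialize: acc = 0
Entering loop: while lo < right:
After iteration 1: lo = 1, right = 6, acc = 19
After iteration 2: lo = 2, right = 5, acc = 35
After iteration 3: lo = 3, right = 4, acc = 50
After iteration 4: lo = 4, right = 3, acc = 68
Loop ends.

Final answer: 68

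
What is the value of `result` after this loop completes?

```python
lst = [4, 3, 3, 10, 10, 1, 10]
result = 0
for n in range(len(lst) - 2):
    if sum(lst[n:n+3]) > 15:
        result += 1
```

Let's trace through this code step by step.

Initialize: lst = [4, 3, 3, 10, 10, 1, 10]
Initialize: result = 0
Entering loop: for n in range(len(lst) - 2):
After iteration 1: n = 0, result = 0
After iteration 2: n = 1, result = 1
After iteration 3: n = 2, result = 2
After iteration 4: n = 3, result = 3
After iteration 5: n = 4, result = 4
Loop ends.

Final answer: 4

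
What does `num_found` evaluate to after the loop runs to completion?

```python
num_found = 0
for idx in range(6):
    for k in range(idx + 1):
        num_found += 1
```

Let's trace through this code step by step.

Initialize: num_found = 0
Entering loop: for idx in range(6):
After iteration 1: idx = 0, num_found = 1, k = 0
After iteration 2: idx = 1, num_found = 3, k = 1
After iteration 3: idx = 2, num_found = 6, k = 2
After iteration 4: idx = 3, num_found = 10, k = 3
After iteration 5: idx = 4, num_found = 15, k = 4
After iteration 6: idx = 5, num_found = 21, k = 5
Loop ends.

Final answer: 21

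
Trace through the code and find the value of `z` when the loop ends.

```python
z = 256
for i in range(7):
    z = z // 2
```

Let's trace through this code step by step.

Initialize: z = 256
Entering loop: for i in range(7):
After iteration 1: i = 0, z = 128
After iteration 2: i = 1, z = 64
After iteration 3: i = 2, z = 32
After iteration 4: i = 3, z = 16
After iteration 5: i = 4, z = 8
After iteration 6: i = 5, z = 4
After iteration 7: i = 6, z = 2
Loop ends.

Final answer: 2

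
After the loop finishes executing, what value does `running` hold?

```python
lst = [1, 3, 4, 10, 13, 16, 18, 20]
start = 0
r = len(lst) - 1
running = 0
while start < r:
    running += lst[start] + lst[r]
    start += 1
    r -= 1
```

Let's trace through this code step by step.

Initialize: lst = [1, 3, 4, 10, 13, 16, 18, 20]
Initialize: start = 0
Initialize: r = 7
Initialize: running = 0
Entering loop: while start < r:
After iteration 1: start = 1, r = 6, running = 21
After iteration 2: start = 2, r = 5, running = 42
After iteration 3: start = 3, r = 4, running = 62
After iteration 4: start = 4, r = 3, running = 85
Loop ends.

Final answer: 85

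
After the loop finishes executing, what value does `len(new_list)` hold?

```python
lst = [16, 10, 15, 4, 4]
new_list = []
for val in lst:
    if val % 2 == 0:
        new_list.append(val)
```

Let's trace through this code step by step.

Initialize: lst = [16, 10, 15, 4, 4]
Initialize: new_list = []
Entering loop: for val in lst:
After iteration 1: val = 16, new_list = [16]
After iteration 2: val = 10, new_list = [16, 10]
After iteration 3: val = 15, new_list = [16, 10]
After iteration 4: val = 4, new_list = [16, 10, 4]
After iteration 5: val = 4, new_list = [16, 10, 4, 4]
Loop ends.
len(new_list) = 4

Final answer: 4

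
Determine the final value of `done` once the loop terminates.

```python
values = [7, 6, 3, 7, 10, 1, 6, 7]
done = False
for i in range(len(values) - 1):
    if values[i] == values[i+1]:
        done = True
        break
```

Let's trace through this code step by step.

Initialize: values = [7, 6, 3, 7, 10, 1, 6, 7]
Initialize: done = False
Entering loop: for i in range(len(values) - 1):
After iteration 1: i = 0, done = False
After iteration 2: i = 1, done = False
After iteration 3: i = 2, done = False
After iteration 4: i = 3, done = False
After iteration 5: i = 4, done = False
After iteration 6: i = 5, done = False
After iteration 7: i = 6, done = False
Loop ends.

Final answer: False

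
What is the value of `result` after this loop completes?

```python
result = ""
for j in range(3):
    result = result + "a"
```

Let's trace through this code step by step.

Initialize: result = ''
Entering loop: for j in range(3):
After iteration 1: j = 0, result = 'a'
After iteration 2: j = 1, result = 'aa'
After iteration 3: j = 2, result = 'aaa'
Loop ends.

Final answer: 'aaa'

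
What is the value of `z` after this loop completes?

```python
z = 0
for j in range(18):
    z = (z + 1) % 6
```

Let's trace through this code step by step.

Initialize: z = 0
Entering loop: for j in range(18):
After iteration 1: j = 0, z = 1
After iteration 2: j = 1, z = 2
After iteration 3: j = 2, z = 3
After iteration 4: j = 3, z = 4
After iteration 5: j = 4, z = 5
After iteration 6: j = 5, z = 0
After iteration 7: j = 6, z = 1
After iteration 8: j = 7, z = 2
After iteration 9: j = 8, z = 3
After iteration 10: j = 9, z = 4
After iteration 11: j = 10, z = 5
After iteration 12: j = 11, z = 0
After iteration 13: j = 12, z = 1
After iteration 14: j = 13, z = 2
After iteration 15: j = 14, z = 3
After iteration 16: j = 15, z = 4
After iteration 17: j = 16, z = 5
After iteration 18: j = 17, z = 0
Loop ends.

Final answer: 0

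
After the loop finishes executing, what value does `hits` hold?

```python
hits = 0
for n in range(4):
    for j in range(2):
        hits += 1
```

Let's trace through this code step by step.

Initialize: hits = 0
Entering loop: for n in range(4):
After iteration 1: n = 0, hits = 2
After iteration 2: n = 1, hits = 4
After iteration 3: n = 2, hits = 6
After iteration 4: n = 3, hits = 8
Loop ends.

Final answer: 8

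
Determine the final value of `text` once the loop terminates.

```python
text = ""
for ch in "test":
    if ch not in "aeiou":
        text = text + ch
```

Let's trace through this code step by step.

Initialize: text = ''
Entering loop: for ch in "test":
After iteration 1: ch = 't', text = 't'
After iteration 2: ch = 'e', text = 't'
After iteration 3: ch = 's', text = 'ts'
After iteration 4: ch = 't', text = 'tst'
Loop ends.

Final answer: 'tst'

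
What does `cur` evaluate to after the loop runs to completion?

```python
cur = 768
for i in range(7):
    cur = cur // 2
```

Let's trace through this code step by step.

Initialize: cur = 768
Entering loop: for i in range(7):
After iteration 1: i = 0, cur = 384
After iteration 2: i = 1, cur = 192
After iteration 3: i = 2, cur = 96
After iteration 4: i = 3, cur = 48
After iteration 5: i = 4, cur = 24
After iteration 6: i = 5, cur = 12
After iteration 7: i = 6, cur = 6
Loop ends.

Final answer: 6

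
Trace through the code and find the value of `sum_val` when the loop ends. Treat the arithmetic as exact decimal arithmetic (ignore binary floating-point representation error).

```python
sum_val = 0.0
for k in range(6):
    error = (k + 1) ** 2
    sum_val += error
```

Let's trace through this code step by step.

Initialize: sum_val = 0.0
Entering loop: for k in range(6):
After iteration 1: k = 0, sum_val = 1.0, error = 1
After iteration 2: k = 1, sum_val = 5.0, error = 4
After iteration 3: k = 2, sum_val = 14.0, error = 9
After iteration 4: k = 3, sum_val = 30.0, error = 16
After iteration 5: k = 4, sum_val = 55.0, error = 25
After iteration 6: k = 5, sum_val = 91.0, error = 36
Loop ends.

Final answer: 91.0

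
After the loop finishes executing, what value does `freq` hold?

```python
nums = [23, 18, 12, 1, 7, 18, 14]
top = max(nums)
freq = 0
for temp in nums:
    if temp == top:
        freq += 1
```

Let's trace through this code step by step.

Initialize: nums = [23, 18, 12, 1, 7, 18, 14]
Initialize: top = 23
Initialize: freq = 0
Entering loop: for temp in nums:
After iteration 1: temp = 23, freq = 1
After iteration 2: temp = 18, freq = 1
After iteration 3: temp = 12, freq = 1
After iteration 4: temp = 1, freq = 1
After iteration 5: temp = 7, freq = 1
After iteration 6: temp = 18, freq = 1
After iteration 7: temp = 14, freq = 1
Loop ends.

Final answer: 1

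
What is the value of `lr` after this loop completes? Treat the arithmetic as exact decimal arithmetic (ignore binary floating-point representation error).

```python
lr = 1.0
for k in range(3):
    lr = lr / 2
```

Let's trace through this code step by step.

Initialize: lr = 1.0
Entering loop: for k in range(3):
After iteration 1: k = 0, lr = 0.5
After iteration 2: k = 1, lr = 0.25
After iteration 3: k = 2, lr = 0.125
Loop ends.

Final answer: 0.125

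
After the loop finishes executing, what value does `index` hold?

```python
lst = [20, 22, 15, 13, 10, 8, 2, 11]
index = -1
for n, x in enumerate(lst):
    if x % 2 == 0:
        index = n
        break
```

Let's trace through this code step by step.

Initialize: lst = [20, 22, 15, 13, 10, 8, 2, 11]
Initialize: index = -1
Entering loop: for n, x in enumerate(lst):
After iteration 1: n = 0, x = 20, index = 0
Loop ends.

Final answer: 0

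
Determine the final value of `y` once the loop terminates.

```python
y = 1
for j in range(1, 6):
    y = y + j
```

Let's trace through this code step by step.

Initialize: y = 1
Entering loop: for j in range(1, 6):
After iteration 1: j = 1, y = 2
After iteration 2: j = 2, y = 4
After iteration 3: j = 3, y = 7
After iteration 4: j = 4, y = 11
After iteration 5: j = 5, y = 16
Loop ends.

Final answer: 16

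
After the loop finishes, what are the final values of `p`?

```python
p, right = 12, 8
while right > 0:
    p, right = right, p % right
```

Let's trace through this code step by step.

Initialize: p = 12
Initialize: right = 8
Entering loop: while right > 0:
After iteration 1: p = 8, right = 4
After iteration 2: p = 4, right = 0
Loop ends.

Final answer: 4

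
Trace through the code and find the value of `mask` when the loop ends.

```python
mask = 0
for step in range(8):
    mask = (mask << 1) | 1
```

Let's trace through this code step by step.

Initialize: mask = 0
Entering loop: for step in range(8):
After iteration 1: step = 0, mask = 1
After iteration 2: step = 1, mask = 3
After iteration 3: step = 2, mask = 7
After iteration 4: step = 3, mask = 15
After iteration 5: step = 4, mask = 31
After iteration 6: step = 5, mask = 63
After iteration 7: step = 6, mask = 127
After iteration 8: step = 7, mask = 255
Loop ends.

Final answer: 255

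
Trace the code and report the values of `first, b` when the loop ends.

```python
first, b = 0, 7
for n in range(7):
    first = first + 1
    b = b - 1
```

Let's trace through this code step by step.

Initialize: first = 0
Initialize: b = 7
Entering loop: for n in range(7):
After iteration 1: n = 0, first = 1, b = 6
After iteration 2: n = 1, first = 2, b = 5
After iteration 3: n = 2, first = 3, b = 4
After iteration 4: n = 3, first = 4, b = 3
After iteration 5: n = 4, first = 5, b = 2
After iteration 6: n = 5, first = 6, b = 1
After iteration 7: n = 6, first = 7, b = 0
Loop ends.

Final answer: 7, 0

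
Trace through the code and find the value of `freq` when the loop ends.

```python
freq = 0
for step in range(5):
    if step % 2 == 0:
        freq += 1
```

Let's trace through this code step by step.

Initialize: freq = 0
Entering loop: for step in range(5):
After iteration 1: step = 0, freq = 1
After iteration 2: step = 1, freq = 1
After iteration 3: step = 2, freq = 2
After iteration 4: step = 3, freq = 2
After iteration 5: step = 4, freq = 3
Loop ends.

Final answer: 3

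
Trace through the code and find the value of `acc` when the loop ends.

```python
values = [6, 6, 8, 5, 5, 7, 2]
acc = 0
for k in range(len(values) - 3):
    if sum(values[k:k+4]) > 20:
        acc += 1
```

Let's trace through this code step by step.

Initialize: values = [6, 6, 8, 5, 5, 7, 2]
Initialize: acc = 0
Entering loop: for k in range(len(values) - 3):
After iteration 1: k = 0, acc = 1
After iteration 2: k = 1, acc = 2
After iteration 3: k = 2, acc = 3
After iteration 4: k = 3, acc = 3
Loop ends.

Final answer: 3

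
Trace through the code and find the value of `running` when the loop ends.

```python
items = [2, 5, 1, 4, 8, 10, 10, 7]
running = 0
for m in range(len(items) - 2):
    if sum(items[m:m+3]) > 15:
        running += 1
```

Let's trace through this code step by step.

Initialize: items = [2, 5, 1, 4, 8, 10, 10, 7]
Initialize: running = 0
Entering loop: for m in range(len(items) - 2):
After iteration 1: m = 0, running = 0
After iteration 2: m = 1, running = 0
After iteration 3: m = 2, running = 0
After iteration 4: m = 3, running = 1
After iteration 5: m = 4, running = 2
After iteration 6: m = 5, running = 3
Loop ends.

Final answer: 3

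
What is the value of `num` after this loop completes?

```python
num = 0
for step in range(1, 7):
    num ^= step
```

Let's trace through this code step by step.

Initialize: num = 0
Entering loop: for step in range(1, 7):
After iteration 1: step = 1, num = 1
After iteration 2: step = 2, num = 3
After iteration 3: step = 3, num = 0
After iteration 4: step = 4, num = 4
After iteration 5: step = 5, num = 1
After iteration 6: step = 6, num = 7
Loop ends.

Final answer: 7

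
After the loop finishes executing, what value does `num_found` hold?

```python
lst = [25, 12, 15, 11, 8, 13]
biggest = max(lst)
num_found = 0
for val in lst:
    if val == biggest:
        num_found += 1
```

Let's trace through this code step by step.

Initialize: lst = [25, 12, 15, 11, 8, 13]
Initialize: biggest = 25
Initialize: num_found = 0
Entering loop: for val in lst:
After iteration 1: val = 25, num_found = 1
After iteration 2: val = 12, num_found = 1
After iteration 3: val = 15, num_found = 1
After iteration 4: val = 11, num_found = 1
After iteration 5: val = 8, num_found = 1
After iteration 6: val = 13, num_found = 1
Loop ends.

Final answer: 1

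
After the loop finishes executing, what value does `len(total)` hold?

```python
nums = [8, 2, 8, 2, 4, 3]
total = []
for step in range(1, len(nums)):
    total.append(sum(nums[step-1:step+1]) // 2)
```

Let's trace through this code step by step.

Initialize: nums = [8, 2, 8, 2, 4, 3]
Initialize: total = []
Entering loop: for step in range(1, len(nums)):
After iteration 1: step = 1, total = [5]
After iteration 2: step = 2, total = [5, 5]
After iteration 3: step = 3, total = [5, 5, 5]
After iteration 4: step = 4, total = [5, 5, 5, 3]
After iteration 5: step = 5, total = [5, 5, 5, 3, 3]
Loop ends.
len(total) = 5

Final answer: 5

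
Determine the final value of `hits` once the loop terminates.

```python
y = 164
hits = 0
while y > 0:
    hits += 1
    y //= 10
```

Let's trace through this code step by step.

Initialize: y = 164
Initialize: hits = 0
Entering loop: while y > 0:
After iteration 1: y = 16, hits = 1
After iteration 2: y = 1, hits = 2
After iteration 3: y = 0, hits = 3
Loop ends.

Final answer: 3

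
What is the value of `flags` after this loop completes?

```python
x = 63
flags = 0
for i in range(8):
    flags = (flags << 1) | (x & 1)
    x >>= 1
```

Let's trace through this code step by step.

Initialize: x = 63
Initialize: flags = 0
Entering loop: for i in range(8):
After iteration 1: i = 0, x = 31, flags = 1
After iteration 2: i = 1, x = 15, flags = 3
After iteration 3: i = 2, x = 7, flags = 7
After iteration 4: i = 3, x = 3, flags = 15
After iteration 5: i = 4, x = 1, flags = 31
After iteration 6: i = 5, x = 0, flags = 63
After iteration 7: i = 6, x = 0, flags = 126
After iteration 8: i = 7, x = 0, flags = 252
Loop ends.

Final answer: 252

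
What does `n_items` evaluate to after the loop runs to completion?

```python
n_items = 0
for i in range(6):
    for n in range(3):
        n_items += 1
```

Let's trace through this code step by step.

Initialize: n_items = 0
Entering loop: for i in range(6):
After iteration 1: i = 0, n_items = 3
After iteration 2: i = 1, n_items = 6
After iteration 3: i = 2, n_items = 9
After iteration 4: i = 3, n_items = 12
After iteration 5: i = 4, n_items = 15
After iteration 6: i = 5, n_items = 18
Loop ends.

Final answer: 18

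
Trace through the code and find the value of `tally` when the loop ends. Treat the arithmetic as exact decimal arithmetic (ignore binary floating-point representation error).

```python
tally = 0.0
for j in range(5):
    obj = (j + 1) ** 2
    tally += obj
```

Let's trace through this code step by step.

Initialize: tally = 0.0
Entering loop: for j in range(5):
After iteration 1: j = 0, tally = 1.0, obj = 1
After iteration 2: j = 1, tally = 5.0, obj = 4
After iteration 3: j = 2, tally = 14.0, obj = 9
After iteration 4: j = 3, tally = 30.0, obj = 16
After iteration 5: j = 4, tally = 55.0, obj = 25
Loop ends.

Final answer: 55.0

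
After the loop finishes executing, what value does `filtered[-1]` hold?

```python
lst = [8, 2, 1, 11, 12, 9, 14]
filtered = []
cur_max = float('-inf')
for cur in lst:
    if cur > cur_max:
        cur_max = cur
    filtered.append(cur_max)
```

Let's trace through this code step by step.

Initialize: lst = [8, 2, 1, 11, 12, 9, 14]
Initialize: filtered = []
Initialize: cur_max = -inf
Entering loop: for cur in lst:
After iteration 1: cur = 8, filtered = [8], cur_max = 8
After iteration 2: cur = 2, filtered = [8, 8], cur_max = 8
After iteration 3: cur = 1, filtered = [8, 8, 8], cur_max = 8
After iteration 4: cur = 11, filtered = [8, 8, 8, 11], cur_max = 11
After iteration 5: cur = 12, filtered = [8, 8, 8, 11, 12], cur_max = 12
After iteration 6: cur = 9, filtered = [8, 8, 8, 11, 12, 12], cur_max = 12
After iteration 7: cur = 14, filtered = [8, 8, 8, 11, 12, 12, 14], cur_max = 14
Loop ends.
filtered[-1] = 14

Final answer: 14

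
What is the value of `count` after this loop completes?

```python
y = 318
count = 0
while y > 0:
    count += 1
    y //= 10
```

Let's trace through this code step by step.

Initialize: y = 318
Initialize: count = 0
Entering loop: while y > 0:
After iteration 1: y = 31, count = 1
After iteration 2: y = 3, count = 2
After iteration 3: y = 0, count = 3
Loop ends.

Final answer: 3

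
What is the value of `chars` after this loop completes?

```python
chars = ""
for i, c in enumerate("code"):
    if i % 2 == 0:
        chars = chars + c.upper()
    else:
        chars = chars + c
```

Let's trace through this code step by step.

Initialize: chars = ''
Entering loop: for i, c in enumerate("code"):
After iteration 1: i = 0, c = 'c', chars = 'C'
After iteration 2: i = 1, c = 'o', chars = 'Co'
After iteration 3: i = 2, c = 'd', chars = 'CoD'
After iteration 4: i = 3, c = 'e', chars = 'CoDe'
Loop ends.

Final answer: 'CoDe'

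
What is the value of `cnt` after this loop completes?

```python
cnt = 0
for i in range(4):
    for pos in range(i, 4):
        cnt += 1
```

Let's trace through this code step by step.

Initialize: cnt = 0
Entering loop: for i in range(4):
After iteration 1: i = 0, cnt = 4
After iteration 2: i = 1, cnt = 7
After iteration 3: i = 2, cnt = 9
After iteration 4: i = 3, cnt = 10
Loop ends.

Final answer: 10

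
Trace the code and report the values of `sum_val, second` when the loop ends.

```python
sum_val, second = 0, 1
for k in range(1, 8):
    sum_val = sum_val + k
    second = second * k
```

Let's trace through this code step by step.

Initialize: sum_val = 0
Initialize: second = 1
Entering loop: for k in range(1, 8):
After iteration 1: k = 1, sum_val = 1, second = 1
After iteration 2: k = 2, sum_val = 3, second = 2
After iteration 3: k = 3, sum_val = 6, second = 6
After iteration 4: k = 4, sum_val = 10, second = 24
After iteration 5: k = 5, sum_val = 15, second = 120
After iteration 6: k = 6, sum_val = 21, second = 720
After iteration 7: k = 7, sum_val = 28, second = 5040
Loop ends.

Final answer: 28, 5040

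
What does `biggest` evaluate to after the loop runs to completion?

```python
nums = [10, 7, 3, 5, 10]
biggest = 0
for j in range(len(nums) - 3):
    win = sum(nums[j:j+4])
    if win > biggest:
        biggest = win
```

Let's trace through this code step by step.

Initialize: nums = [10, 7, 3, 5, 10]
Initialize: biggest = 0
Entering loop: for j in range(len(nums) - 3):
After iteration 1: j = 0, biggest = 25
After iteration 2: j = 1, biggest = 25
Loop ends.

Final answer: 25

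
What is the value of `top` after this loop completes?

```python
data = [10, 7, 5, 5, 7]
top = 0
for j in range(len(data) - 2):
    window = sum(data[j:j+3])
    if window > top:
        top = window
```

Let's trace through this code step by step.

Initialize: data = [10, 7, 5, 5, 7]
Initialize: top = 0
Entering loop: for j in range(len(data) - 2):
After iteration 1: j = 0, top = 22, window = 22
After iteration 2: j = 1, top = 22, window = 17
After iteration 3: j = 2, top = 22, window = 17
Loop ends.

Final answer: 22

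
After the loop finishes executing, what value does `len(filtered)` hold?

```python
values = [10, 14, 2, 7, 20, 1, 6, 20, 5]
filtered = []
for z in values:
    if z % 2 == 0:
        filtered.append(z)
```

Let's trace through this code step by step.

Initialize: values = [10, 14, 2, 7, 20, 1, 6, 20, 5]
Initialize: filtered = []
Entering loop: for z in values:
After iteration 1: z = 10, filtered = [10]
After iteration 2: z = 14, filtered = [10, 14]
After iteration 3: z = 2, filtered = [10, 14, 2]
After iteration 4: z = 7, filtered = [10, 14, 2]
After iteration 5: z = 20, filtered = [10, 14, 2, 20]
After iteration 6: z = 1, filtered = [10, 14, 2, 20]
After iteration 7: z = 6, filtered = [10, 14, 2, 20, 6]
After iteration 8: z = 20, filtered = [10, 14, 2, 20, 6, 20]
After iteration 9: z = 5, filtered = [10, 14, 2, 20, 6, 20]
Loop ends.
len(filtered) = 6

Final answer: 6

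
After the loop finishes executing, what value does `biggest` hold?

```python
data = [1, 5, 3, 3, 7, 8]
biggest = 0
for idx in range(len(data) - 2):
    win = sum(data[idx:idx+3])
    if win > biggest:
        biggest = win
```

Let's trace through this code step by step.

Initialize: data = [1, 5, 3, 3, 7, 8]
Initialize: biggest = 0
Entering loop: for idx in range(len(data) - 2):
After iteration 1: idx = 0, biggest = 9, win = 9
After iteration 2: idx = 1, biggest = 11, win = 11
After iteration 3: idx = 2, biggest = 13, win = 13
After iteration 4: idx = 3, biggest = 18, win = 18
Loop ends.

Final answer: 18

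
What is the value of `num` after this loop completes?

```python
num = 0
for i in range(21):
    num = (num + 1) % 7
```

Let's trace through this code step by step.

Initialize: num = 0
Entering loop: for i in range(21):
After iteration 1: i = 0, num = 1
After iteration 2: i = 1, num = 2
After iteration 3: i = 2, num = 3
After iteration 4: i = 3, num = 4
After iteration 5: i = 4, num = 5
After iteration 6: i = 5, num = 6
After iteration 7: i = 6, num = 0
After iteration 8: i = 7, num = 1
After iteration 9: i = 8, num = 2
After iteration 10: i = 9, num = 3
After iteration 11: i = 10, num = 4
After iteration 12: i = 11, num = 5
After iteration 13: i = 12, num = 6
After iteration 14: i = 13, num = 0
After iteration 15: i = 14, num = 1
After iteration 16: i = 15, num = 2
After iteration 17: i = 16, num = 3
After iteration 18: i = 17, num = 4
After iteration 19: i = 18, num = 5
After iteration 20: i = 19, num = 6
After iteration 21: i = 20, num = 0
Loop ends.

Final answer: 0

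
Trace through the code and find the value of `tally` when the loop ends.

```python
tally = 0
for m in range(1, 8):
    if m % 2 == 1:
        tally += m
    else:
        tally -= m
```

Let's trace through this code step by step.

Initialize: tally = 0
Entering loop: for m in range(1, 8):
After iteration 1: m = 1, tally = 1
After iteration 2: m = 2, tally = -1
After iteration 3: m = 3, tally = 2
After iteration 4: m = 4, tally = -2
After iteration 5: m = 5, tally = 3
After iteration 6: m = 6, tally = -3
After iteration 7: m = 7, tally = 4
Loop ends.

Final answer: 4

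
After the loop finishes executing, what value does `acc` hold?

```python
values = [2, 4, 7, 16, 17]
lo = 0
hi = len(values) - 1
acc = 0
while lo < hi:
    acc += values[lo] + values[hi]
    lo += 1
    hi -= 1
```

Let's trace through this code step by step.

Initialize: values = [2, 4, 7, 16, 17]
Initialize: lo = 0
Initialize: hi = 4
Initialize: acc = 0
Entering loop: while lo < hi:
After iteration 1: lo = 1, hi = 3, acc = 19
After iteration 2: lo = 2, hi = 2, acc = 39
Loop ends.

Final answer: 39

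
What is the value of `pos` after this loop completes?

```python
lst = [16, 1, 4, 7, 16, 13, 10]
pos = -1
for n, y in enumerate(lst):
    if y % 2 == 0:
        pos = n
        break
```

Let's trace through this code step by step.

Initialize: lst = [16, 1, 4, 7, 16, 13, 10]
Initialize: pos = -1
Entering loop: for n, y in enumerate(lst):
After iteration 1: n = 0, y = 16, pos = 0
Loop ends.

Final answer: 0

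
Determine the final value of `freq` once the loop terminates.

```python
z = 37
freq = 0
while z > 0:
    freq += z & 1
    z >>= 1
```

Let's trace through this code step by step.

Initialize: z = 37
Initialize: freq = 0
Entering loop: while z > 0:
After iteration 1: z = 18, freq = 1
After iteration 2: z = 9, freq = 1
After iteration 3: z = 4, freq = 2
After iteration 4: z = 2, freq = 2
After iteration 5: z = 1, freq = 2
After iteration 6: z = 0, freq = 3
Loop ends.

Final answer: 3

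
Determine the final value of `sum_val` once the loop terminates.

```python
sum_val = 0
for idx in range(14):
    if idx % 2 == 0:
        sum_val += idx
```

Let's trace through this code step by step.

Initialize: sum_val = 0
Entering loop: for idx in range(14):
After iteration 1: idx = 0, sum_val = 0
After iteration 2: idx = 1, sum_val = 0
After iteration 3: idx = 2, sum_val = 2
After iteration 4: idx = 3, sum_val = 2
After iteration 5: idx = 4, sum_val = 6
After iteration 6: idx = 5, sum_val = 6
After iteration 7: idx = 6, sum_val = 12
After iteration 8: idx = 7, sum_val = 12
After iteration 9: idx = 8, sum_val = 20
After iteration 10: idx = 9, sum_val = 20
After iteration 11: idx = 10, sum_val = 30
After iteration 12: idx = 11, sum_val = 30
After iteration 13: idx = 12, sum_val = 42
After iteration 14: idx = 13, sum_val = 42
Loop ends.

Final answer: 42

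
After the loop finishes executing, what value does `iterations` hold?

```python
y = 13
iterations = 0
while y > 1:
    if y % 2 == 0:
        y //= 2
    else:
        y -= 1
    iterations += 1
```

Let's trace through this code step by step.

Initialize: y = 13
Initialize: iterations = 0
Entering loop: while y > 1:
After iteration 1: y = 12, iterations = 1
After iteration 2: y = 6, iterations = 2
After iteration 3: y = 3, iterations = 3
After iteration 4: y = 2, iterations = 4
After iteration 5: y = 1, iterations = 5
Loop ends.

Final answer: 5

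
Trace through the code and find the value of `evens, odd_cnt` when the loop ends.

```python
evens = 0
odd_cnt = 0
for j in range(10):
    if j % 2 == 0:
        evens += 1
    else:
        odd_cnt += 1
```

Let's trace through this code step by step.

Initialize: evens = 0
Initialize: odd_cnt = 0
Entering loop: for j in range(10):
After iteration 1: j = 0, evens = 1, odd_cnt = 0
After iteration 2: j = 1, evens = 1, odd_cnt = 1
After iteration 3: j = 2, evens = 2, odd_cnt = 1
After iteration 4: j = 3, evens = 2, odd_cnt = 2
After iteration 5: j = 4, evens = 3, odd_cnt = 2
After iteration 6: j = 5, evens = 3, odd_cnt = 3
After iteration 7: j = 6, evens = 4, odd_cnt = 3
After iteration 8: j = 7, evens = 4, odd_cnt = 4
After iteration 9: j = 8, evens = 5, odd_cnt = 4
After iteration 10: j = 9, evens = 5, odd_cnt = 5
Loop ends.

Final answer: 5, 5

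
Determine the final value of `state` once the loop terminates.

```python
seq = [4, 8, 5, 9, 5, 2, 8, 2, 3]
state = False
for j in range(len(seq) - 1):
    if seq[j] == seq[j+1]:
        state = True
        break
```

Let's trace through this code step by step.

Initialize: seq = [4, 8, 5, 9, 5, 2, 8, 2, 3]
Initialize: state = False
Entering loop: for j in range(len(seq) - 1):
After iteration 1: j = 0, state = False
After iteration 2: j = 1, state = False
After iteration 3: j = 2, state = False
After iteration 4: j = 3, state = False
After iteration 5: j = 4, state = False
After iteration 6: j = 5, state = False
After iteration 7: j = 6, state = False
After iteration 8: j = 7, state = False
Loop ends.

Final answer: False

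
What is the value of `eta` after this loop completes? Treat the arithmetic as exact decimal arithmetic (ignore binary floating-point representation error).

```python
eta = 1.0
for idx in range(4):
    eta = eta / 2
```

Let's trace through this code step by step.

Initialize: eta = 1.0
Entering loop: for idx in range(4):
After iteration 1: idx = 0, eta = 0.5
After iteration 2: idx = 1, eta = 0.25
After iteration 3: idx = 2, eta = 0.125
After iteration 4: idx = 3, eta = 0.0625
Loop ends.

Final answer: 0.0625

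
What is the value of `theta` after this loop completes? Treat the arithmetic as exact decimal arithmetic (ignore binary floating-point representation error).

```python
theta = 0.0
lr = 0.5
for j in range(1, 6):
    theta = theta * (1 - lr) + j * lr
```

Let's trace through this code step by step.

Initialize: theta = 0.0
Initialize: lr = 0.5
Entering loop: for j in range(1, 6):
After iteration 1: j = 1, theta = 0.5
After iteration 2: j = 2, theta = 1.25
After iteration 3: j = 3, theta = 2.125
After iteration 4: j = 4, theta = 3.0625
After iteration 5: j = 5, theta = 4.03125
Loop ends.

Final answer: 4.03125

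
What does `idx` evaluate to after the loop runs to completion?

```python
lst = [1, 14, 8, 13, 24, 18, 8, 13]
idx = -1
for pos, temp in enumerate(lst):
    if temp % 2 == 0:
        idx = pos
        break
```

Let's trace through this code step by step.

Initialize: lst = [1, 14, 8, 13, 24, 18, 8, 13]
Initialize: idx = -1
Entering loop: for pos, temp in enumerate(lst):
After iteration 1: pos = 0, temp = 1, idx = -1
After iteration 2: pos = 1, temp = 14, idx = 1
Loop ends.

Final answer: 1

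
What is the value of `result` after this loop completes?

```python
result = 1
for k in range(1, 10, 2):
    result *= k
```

Let's trace through this code step by step.

Initialize: result = 1
Entering loop: for k in range(1, 10, 2):
After iteration 1: k = 1, result = 1
After iteration 2: k = 3, result = 3
After iteration 3: k = 5, result = 15
After iteration 4: k = 7, result = 105
After iteration 5: k = 9, result = 945
Loop ends.

Final answer: 945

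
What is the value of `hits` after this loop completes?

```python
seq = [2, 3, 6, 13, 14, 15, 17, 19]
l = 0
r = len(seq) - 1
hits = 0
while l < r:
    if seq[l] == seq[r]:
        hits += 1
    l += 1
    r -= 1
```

Let's trace through this code step by step.

Initialize: seq = [2, 3, 6, 13, 14, 15, 17, 19]
Initialize: l = 0
Initialize: r = 7
Initialize: hits = 0
Entering loop: while l < r:
After iteration 1: l = 1, r = 6, hits = 0
After iteration 2: l = 2, r = 5, hits = 0
After iteration 3: l = 3, r = 4, hits = 0
After iteration 4: l = 4, r = 3, hits = 0
Loop ends.

Final answer: 0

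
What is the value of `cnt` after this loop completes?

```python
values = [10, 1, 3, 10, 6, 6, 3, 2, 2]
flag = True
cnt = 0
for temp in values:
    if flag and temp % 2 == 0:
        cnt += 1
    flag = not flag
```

Let's trace through this code step by step.

Initialize: values = [10, 1, 3, 10, 6, 6, 3, 2, 2]
Initialize: flag = True
Initialize: cnt = 0
Entering loop: for temp in values:
After iteration 1: temp = 10, flag = False, cnt = 1
After iteration 2: temp = 1, flag = True, cnt = 1
After iteration 3: temp = 3, flag = False, cnt = 1
After iteration 4: temp = 10, flag = True, cnt = 1
After iteration 5: temp = 6, flag = False, cnt = 2
After iteration 6: temp = 6, flag = True, cnt = 2
After iteration 7: temp = 3, flag = False, cnt = 2
After iteration 8: temp = 2, flag = True, cnt = 2
After iteration 9: temp = 2, flag = False, cnt = 3
Loop ends.

Final answer: 3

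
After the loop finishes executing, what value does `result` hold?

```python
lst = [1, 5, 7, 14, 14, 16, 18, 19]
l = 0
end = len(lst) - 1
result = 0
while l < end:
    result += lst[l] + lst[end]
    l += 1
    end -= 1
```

Let's trace through this code step by step.

Initialize: lst = [1, 5, 7, 14, 14, 16, 18, 19]
Initialize: l = 0
Initialize: end = 7
Initialize: result = 0
Entering loop: while l < end:
After iteration 1: l = 1, end = 6, result = 20
After iteration 2: l = 2, end = 5, result = 43
After iteration 3: l = 3, end = 4, result = 66
After iteration 4: l = 4, end = 3, result = 94
Loop ends.

Final answer: 94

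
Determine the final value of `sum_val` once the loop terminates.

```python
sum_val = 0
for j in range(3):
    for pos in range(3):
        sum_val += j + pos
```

Let's trace through this code step by step.

Initialize: sum_val = 0
Entering loop: for j in range(3):
After iteration 1: j = 0, sum_val = 3
After iteration 2: j = 1, sum_val = 9
After iteration 3: j = 2, sum_val = 18
Loop ends.

Final answer: 18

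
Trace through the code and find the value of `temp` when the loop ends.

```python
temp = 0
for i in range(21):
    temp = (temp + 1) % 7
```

Let's trace through this code step by step.

Initialize: temp = 0
Entering loop: for i in range(21):
After iteration 1: i = 0, temp = 1
After iteration 2: i = 1, temp = 2
After iteration 3: i = 2, temp = 3
After iteration 4: i = 3, temp = 4
After iteration 5: i = 4, temp = 5
After iteration 6: i = 5, temp = 6
After iteration 7: i = 6, temp = 0
After iteration 8: i = 7, temp = 1
After iteration 9: i = 8, temp = 2
After iteration 10: i = 9, temp = 3
After iteration 11: i = 10, temp = 4
After iteration 12: i = 11, temp = 5
After iteration 13: i = 12, temp = 6
After iteration 14: i = 13, temp = 0
After iteration 15: i = 14, temp = 1
After iteration 16: i = 15, temp = 2
After iteration 17: i = 16, temp = 3
After iteration 18: i = 17, temp = 4
After iteration 19: i = 18, temp = 5
After iteration 20: i = 19, temp = 6
After iteration 21: i = 20, temp = 0
Loop ends.

Final answer: 0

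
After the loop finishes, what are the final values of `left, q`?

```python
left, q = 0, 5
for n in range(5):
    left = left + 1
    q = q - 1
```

Let's trace through this code step by step.

Initialize: left = 0
Initialize: q = 5
Entering loop: for n in range(5):
After iteration 1: n = 0, left = 1, q = 4
After iteration 2: n = 1, left = 2, q = 3
After iteration 3: n = 2, left = 3, q = 2
After iteration 4: n = 3, left = 4, q = 1
After iteration 5: n = 4, left = 5, q = 0
Loop ends.

Final answer: 5, 0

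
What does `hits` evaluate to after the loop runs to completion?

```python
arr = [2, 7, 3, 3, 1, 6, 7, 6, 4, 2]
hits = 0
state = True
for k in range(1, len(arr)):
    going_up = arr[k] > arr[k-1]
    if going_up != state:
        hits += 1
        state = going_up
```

Let's trace through this code step by step.

Initialize: arr = [2, 7, 3, 3, 1, 6, 7, 6, 4, 2]
Initialize: hits = 0
Initialize: state = True
Entering loop: for k in range(1, len(arr)):
After iteration 1: k = 1, hits = 0, state = True, going_up = True
After iteration 2: k = 2, hits = 1, state = False, going_up = False
After iteration 3: k = 3, hits = 1, state = False, going_up = False
After iteration 4: k = 4, hits = 1, state = False, going_up = False
After iteration 5: k = 5, hits = 2, state = True, going_up = True
After iteration 6: k = 6, hits = 2, state = True, going_up = True
After iteration 7: k = 7, hits = 3, state = False, going_up = False
After iteration 8: k = 8, hits = 3, state = False, going_up = False
After iteration 9: k = 9, hits = 3, state = False, going_up = False
Loop ends.

Final answer: 3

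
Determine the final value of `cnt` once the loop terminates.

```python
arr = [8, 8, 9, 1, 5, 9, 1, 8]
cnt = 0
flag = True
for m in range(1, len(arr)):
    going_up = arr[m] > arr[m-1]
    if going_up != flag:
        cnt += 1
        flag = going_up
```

Let's trace through this code step by step.

Initialize: arr = [8, 8, 9, 1, 5, 9, 1, 8]
Initialize: cnt = 0
Initialize: flag = True
Entering loop: for m in range(1, len(arr)):
After iteration 1: m = 1, cnt = 1, flag = False, going_up = False
After iteration 2: m = 2, cnt = 2, flag = True, going_up = True
After iteration 3: m = 3, cnt = 3, flag = False, going_up = False
After iteration 4: m = 4, cnt = 4, flag = True, going_up = True
After iteration 5: m = 5, cnt = 4, flag = True, going_up = True
After iteration 6: m = 6, cnt = 5, flag = False, going_up = False
After iteration 7: m = 7, cnt = 6, flag = True, going_up = True
Loop ends.

Final answer: 6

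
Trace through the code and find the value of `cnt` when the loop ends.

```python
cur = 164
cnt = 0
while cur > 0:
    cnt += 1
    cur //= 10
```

Let's trace through this code step by step.

Initialize: cur = 164
Initialize: cnt = 0
Entering loop: while cur > 0:
After iteration 1: cur = 16, cnt = 1
After iteration 2: cur = 1, cnt = 2
After iteration 3: cur = 0, cnt = 3
Loop ends.

Final answer: 3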